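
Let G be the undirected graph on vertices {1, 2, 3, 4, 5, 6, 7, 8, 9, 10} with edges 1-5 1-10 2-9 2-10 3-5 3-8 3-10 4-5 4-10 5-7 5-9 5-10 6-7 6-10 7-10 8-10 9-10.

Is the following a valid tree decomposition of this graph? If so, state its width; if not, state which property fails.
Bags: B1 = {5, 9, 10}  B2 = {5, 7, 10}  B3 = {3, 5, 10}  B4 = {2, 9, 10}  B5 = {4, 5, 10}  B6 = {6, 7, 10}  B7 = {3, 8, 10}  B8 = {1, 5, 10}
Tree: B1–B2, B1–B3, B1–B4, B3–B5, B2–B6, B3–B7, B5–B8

Yes; width 2.

Every vertex of G appears in some bag (union = {1, 2, 3, 4, 5, 6, 7, 8, 9, 10}); every edge is covered by a bag; and for each vertex v the set of bags containing v is connected in the bag tree. The decomposition is therefore valid. The largest bag has 3 vertices, so the width is 2.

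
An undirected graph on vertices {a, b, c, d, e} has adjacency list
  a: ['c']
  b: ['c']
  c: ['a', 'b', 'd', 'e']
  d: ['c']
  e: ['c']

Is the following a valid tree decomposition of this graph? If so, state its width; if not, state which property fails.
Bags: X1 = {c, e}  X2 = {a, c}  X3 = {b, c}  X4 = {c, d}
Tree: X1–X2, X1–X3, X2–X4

Yes; width 1.

Checking the three conditions: (i) the bags cover all of {a, b, c, d, e}; (ii) for each edge, some bag contains both endpoints; (iii) the bags containing any fixed vertex form a subtree. All hold, so the decomposition is valid with width 2 − 1 = 1.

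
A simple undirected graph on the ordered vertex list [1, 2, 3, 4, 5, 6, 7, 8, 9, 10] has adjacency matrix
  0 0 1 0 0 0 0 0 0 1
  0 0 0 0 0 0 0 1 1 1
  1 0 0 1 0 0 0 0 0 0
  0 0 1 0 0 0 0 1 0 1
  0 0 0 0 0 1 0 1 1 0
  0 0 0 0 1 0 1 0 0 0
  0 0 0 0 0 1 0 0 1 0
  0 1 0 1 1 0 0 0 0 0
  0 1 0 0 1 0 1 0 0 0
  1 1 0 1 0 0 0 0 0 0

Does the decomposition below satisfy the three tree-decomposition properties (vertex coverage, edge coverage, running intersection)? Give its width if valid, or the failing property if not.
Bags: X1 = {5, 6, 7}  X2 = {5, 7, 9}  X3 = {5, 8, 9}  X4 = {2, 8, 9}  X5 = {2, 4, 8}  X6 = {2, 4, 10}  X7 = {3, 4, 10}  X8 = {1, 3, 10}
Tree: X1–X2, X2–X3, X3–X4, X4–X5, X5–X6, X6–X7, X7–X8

Checking the three conditions: (i) the bags cover all of {1, 2, 3, 4, 5, 6, 7, 8, 9, 10}; (ii) for each edge, some bag contains both endpoints; (iii) the bags containing any fixed vertex form a subtree. All hold, so the decomposition is valid with width 3 − 1 = 2.

Yes; width 2.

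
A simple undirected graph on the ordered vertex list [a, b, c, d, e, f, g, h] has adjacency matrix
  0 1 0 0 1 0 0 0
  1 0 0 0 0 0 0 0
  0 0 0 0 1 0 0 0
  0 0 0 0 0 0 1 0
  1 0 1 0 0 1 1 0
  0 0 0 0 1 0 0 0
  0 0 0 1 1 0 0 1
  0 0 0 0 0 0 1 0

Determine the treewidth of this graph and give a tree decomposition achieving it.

The largest bag has 2 vertices, giving width 1; this decomposition certifies tw(G) ≤ 1. Any graph with an edge has treewidth ≥ 1, and G has the edge e–c. Combining the bounds, tw(G) = 1.

Treewidth 1.
One such decomposition:
Bags: B1 = {c, e}  B2 = {e, g}  B3 = {g, h}  B4 = {d, g}  B5 = {e, f}  B6 = {a, e}  B7 = {a, b}
Tree: B1–B2, B2–B3, B2–B4, B2–B5, B5–B6, B6–B7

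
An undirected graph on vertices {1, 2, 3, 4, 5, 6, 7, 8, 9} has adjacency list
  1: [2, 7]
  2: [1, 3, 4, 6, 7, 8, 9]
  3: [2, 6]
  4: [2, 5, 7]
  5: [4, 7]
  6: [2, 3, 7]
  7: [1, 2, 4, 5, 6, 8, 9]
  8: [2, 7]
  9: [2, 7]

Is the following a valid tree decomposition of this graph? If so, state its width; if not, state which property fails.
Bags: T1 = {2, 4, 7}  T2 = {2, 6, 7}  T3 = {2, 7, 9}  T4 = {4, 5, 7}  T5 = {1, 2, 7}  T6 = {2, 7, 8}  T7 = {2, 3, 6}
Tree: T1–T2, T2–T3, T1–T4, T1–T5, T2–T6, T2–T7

Yes; width 2.

Vertex coverage: the bags together contain {1, 2, 3, 4, 5, 6, 7, 8, 9}, the full vertex set. Edge coverage: each edge of G has both endpoints in at least one bag. Running intersection: for every vertex, the bags containing it form a connected subtree. All three properties hold, so this is a valid tree decomposition of width max|bag| − 1 = 2, and hence tw(G) ≤ 2.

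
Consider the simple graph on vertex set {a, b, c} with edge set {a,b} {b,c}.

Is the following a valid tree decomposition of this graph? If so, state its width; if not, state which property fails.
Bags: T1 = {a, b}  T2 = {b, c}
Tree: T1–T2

Checking the three conditions: (i) the bags cover all of {a, b, c}; (ii) for each edge, some bag contains both endpoints; (iii) the bags containing any fixed vertex form a subtree. All hold, so the decomposition is valid with width 2 − 1 = 1.

Yes; width 1.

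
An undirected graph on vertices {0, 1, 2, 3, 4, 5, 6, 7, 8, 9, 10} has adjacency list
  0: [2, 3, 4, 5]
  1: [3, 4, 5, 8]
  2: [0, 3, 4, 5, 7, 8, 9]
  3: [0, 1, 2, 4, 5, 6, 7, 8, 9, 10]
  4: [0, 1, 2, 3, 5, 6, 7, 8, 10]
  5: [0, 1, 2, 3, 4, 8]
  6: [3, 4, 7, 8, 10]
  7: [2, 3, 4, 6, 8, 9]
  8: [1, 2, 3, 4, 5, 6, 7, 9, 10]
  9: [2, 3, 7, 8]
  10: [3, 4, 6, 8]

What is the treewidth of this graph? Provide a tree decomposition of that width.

Treewidth 4.
One optimal decomposition is:
Bags: B1 = {2, 3, 4, 7, 8}  B2 = {3, 4, 6, 7, 8}  B3 = {2, 3, 4, 5, 8}  B4 = {1, 3, 4, 5, 8}  B5 = {0, 2, 3, 4, 5}  B6 = {3, 4, 6, 8, 10}  B7 = {2, 3, 7, 8, 9}
Tree: B1–B2, B1–B3, B3–B4, B3–B5, B2–B6, B1–B7

The largest bag has 5 vertices, giving width 4; this decomposition certifies tw(G) ≤ 4. On the other hand G contains the 5-clique {2, 3, 7, 8, 9}. A clique must lie in a single bag of any decomposition, so no decomposition can have width below 4. The upper and lower bounds meet at 4, so that is the treewidth.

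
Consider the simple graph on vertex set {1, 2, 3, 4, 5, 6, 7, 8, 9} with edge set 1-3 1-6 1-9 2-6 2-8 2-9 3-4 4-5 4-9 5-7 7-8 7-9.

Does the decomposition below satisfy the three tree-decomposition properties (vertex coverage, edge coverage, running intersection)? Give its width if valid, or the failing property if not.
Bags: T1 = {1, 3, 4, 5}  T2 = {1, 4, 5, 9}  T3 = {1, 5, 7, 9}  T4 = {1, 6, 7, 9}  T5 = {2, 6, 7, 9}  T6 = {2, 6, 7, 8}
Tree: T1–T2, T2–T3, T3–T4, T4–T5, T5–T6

Yes; width 3.

Vertex coverage: the bags together contain {1, 2, 3, 4, 5, 6, 7, 8, 9}, the full vertex set. Edge coverage: each edge of G has both endpoints in at least one bag. Running intersection: for every vertex, the bags containing it form a connected subtree. All three properties hold, so this is a valid tree decomposition of width max|bag| − 1 = 3, and hence tw(G) ≤ 3.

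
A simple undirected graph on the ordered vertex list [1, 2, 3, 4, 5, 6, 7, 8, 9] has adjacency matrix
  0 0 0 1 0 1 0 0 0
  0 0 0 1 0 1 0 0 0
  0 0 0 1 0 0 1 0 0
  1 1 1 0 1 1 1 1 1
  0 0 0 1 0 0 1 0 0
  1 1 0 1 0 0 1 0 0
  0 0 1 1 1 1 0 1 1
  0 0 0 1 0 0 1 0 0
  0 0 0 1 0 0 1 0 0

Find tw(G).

A width-2 tree decomposition is:
Bags: B1 = {3, 4, 7}  B2 = {4, 7, 9}  B3 = {4, 5, 7}  B4 = {4, 6, 7}  B5 = {1, 4, 6}  B6 = {4, 7, 8}  B7 = {2, 4, 6}
Tree: B1–B2, B2–B3, B2–B4, B4–B5, B4–B6, B5–B7
The largest bag has 3 vertices, giving width 2; this decomposition certifies tw(G) ≤ 2. On the other hand G contains the 3-clique {1, 4, 6}. A clique must lie in a single bag of any decomposition, so no decomposition can have width below 2. Hence tw(G) = 2 exactly.

2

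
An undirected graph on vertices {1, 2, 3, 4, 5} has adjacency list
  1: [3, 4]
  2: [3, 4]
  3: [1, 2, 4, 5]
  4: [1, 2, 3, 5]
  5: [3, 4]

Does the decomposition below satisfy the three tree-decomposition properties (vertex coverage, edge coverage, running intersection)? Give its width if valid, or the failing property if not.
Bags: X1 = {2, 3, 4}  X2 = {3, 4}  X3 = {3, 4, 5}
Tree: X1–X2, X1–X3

A tree decomposition must satisfy three properties: every vertex lies in some bag; for every edge, both endpoints lie together in some bag; and for every vertex, the bags containing it form a connected subtree. Here vertex 1 appears in no bag, so the decomposition is invalid.

No — vertex 1 appears in no bag.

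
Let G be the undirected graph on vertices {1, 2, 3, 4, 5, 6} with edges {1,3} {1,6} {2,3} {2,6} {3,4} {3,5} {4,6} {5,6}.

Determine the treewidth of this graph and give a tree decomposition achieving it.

Every bag has size at most 3, so the width is 3 − 1 = 2 and tw(G) ≤ 2. Since 3–1–6–2–3 is a cycle in G, G is not acyclic. Forests are exactly the graphs of treewidth ≤ 1, so tw(G) ≥ 2. The upper and lower bounds meet at 2, so that is the treewidth.

Treewidth 2.
One such decomposition:
Bags: B1 = {1, 3, 6}  B2 = {2, 3, 6}  B3 = {3, 5, 6}  B4 = {3, 4, 6}
Tree: B1–B2, B2–B3, B3–B4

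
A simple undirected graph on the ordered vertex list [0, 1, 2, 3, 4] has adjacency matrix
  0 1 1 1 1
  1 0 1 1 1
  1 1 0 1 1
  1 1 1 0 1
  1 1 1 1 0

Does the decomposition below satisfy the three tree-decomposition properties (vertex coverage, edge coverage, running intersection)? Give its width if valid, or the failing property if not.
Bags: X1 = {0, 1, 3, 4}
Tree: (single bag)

No — vertex 2 appears in no bag.

A tree decomposition must satisfy three properties: every vertex lies in some bag; for every edge, both endpoints lie together in some bag; and for every vertex, the bags containing it form a connected subtree. Here vertex 2 appears in no bag, so the decomposition is invalid.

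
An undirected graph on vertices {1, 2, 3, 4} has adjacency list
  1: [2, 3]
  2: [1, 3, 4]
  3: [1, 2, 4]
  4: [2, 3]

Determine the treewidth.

A width-2 tree decomposition is:
Bags: B1 = {2, 3, 4}  B2 = {1, 2, 3}
Tree: B1–B2
Every bag has size at most 3, so the width is 3 − 1 = 2 and tw(G) ≤ 2. For the lower bound, the 3 vertices {1, 2, 3} are pairwise adjacent, and any tree decomposition puts a clique entirely inside one bag — forcing width ≥ 2. Hence tw(G) = 2 exactly.

2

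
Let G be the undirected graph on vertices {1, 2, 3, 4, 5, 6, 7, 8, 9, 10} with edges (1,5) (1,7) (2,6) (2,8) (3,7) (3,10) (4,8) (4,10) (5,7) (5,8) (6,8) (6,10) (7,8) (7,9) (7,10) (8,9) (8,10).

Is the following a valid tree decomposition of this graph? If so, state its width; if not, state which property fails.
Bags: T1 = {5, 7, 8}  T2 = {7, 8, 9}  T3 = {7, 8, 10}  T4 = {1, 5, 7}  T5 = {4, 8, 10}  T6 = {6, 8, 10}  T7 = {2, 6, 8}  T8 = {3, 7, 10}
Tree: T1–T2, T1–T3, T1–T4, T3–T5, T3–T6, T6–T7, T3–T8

Every vertex of G appears in some bag (union = {1, 2, 3, 4, 5, 6, 7, 8, 9, 10}); every edge is covered by a bag; and for each vertex v the set of bags containing v is connected in the bag tree. The decomposition is therefore valid. The largest bag has 3 vertices, so the width is 2.

Yes; width 2.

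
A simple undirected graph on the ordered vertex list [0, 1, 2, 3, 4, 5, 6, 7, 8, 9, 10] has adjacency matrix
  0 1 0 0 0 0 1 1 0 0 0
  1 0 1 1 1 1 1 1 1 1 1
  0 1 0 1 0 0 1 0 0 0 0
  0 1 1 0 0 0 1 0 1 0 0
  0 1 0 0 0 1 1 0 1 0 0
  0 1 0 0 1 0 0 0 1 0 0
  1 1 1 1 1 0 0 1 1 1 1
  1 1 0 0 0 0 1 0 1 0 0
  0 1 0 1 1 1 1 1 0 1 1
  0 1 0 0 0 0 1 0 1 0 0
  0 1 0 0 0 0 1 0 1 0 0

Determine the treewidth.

3

A width-3 tree decomposition is:
Bags: B1 = {1, 6, 8, 9}  B2 = {1, 4, 6, 8}  B3 = {1, 3, 6, 8}  B4 = {1, 6, 7, 8}  B5 = {1, 2, 3, 6}  B6 = {0, 1, 6, 7}  B7 = {1, 6, 8, 10}  B8 = {1, 4, 5, 8}
Tree: B1–B2, B2–B3, B1–B4, B3–B5, B4–B6, B1–B7, B2–B8
Each bag holds 4 vertices, so the decomposition has width 3, which upper-bounds the treewidth. For the lower bound, the 4 vertices {1, 4, 5, 8} are pairwise adjacent, and any tree decomposition puts a clique entirely inside one bag — forcing width ≥ 3. Combining the bounds, tw(G) = 3.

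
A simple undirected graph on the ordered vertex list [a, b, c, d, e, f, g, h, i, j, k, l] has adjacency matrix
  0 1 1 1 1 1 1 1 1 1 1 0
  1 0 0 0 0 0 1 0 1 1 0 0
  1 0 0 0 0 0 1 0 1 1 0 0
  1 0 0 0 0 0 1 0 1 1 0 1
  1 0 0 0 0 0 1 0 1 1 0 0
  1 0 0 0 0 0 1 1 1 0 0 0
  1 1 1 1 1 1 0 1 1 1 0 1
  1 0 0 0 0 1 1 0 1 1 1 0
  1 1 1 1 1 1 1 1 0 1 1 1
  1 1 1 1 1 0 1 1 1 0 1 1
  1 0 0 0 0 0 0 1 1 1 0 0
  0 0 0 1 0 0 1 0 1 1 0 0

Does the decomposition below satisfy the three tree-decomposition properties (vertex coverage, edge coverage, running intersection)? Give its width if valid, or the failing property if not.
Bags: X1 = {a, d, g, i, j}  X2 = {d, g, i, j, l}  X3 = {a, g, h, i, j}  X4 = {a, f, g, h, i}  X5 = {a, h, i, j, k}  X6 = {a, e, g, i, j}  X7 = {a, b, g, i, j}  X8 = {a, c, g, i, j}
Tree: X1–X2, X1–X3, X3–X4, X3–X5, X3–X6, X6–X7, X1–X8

Checking the three conditions: (i) the bags cover all of {a, b, c, d, e, f, g, h, i, j, k, l}; (ii) for each edge, some bag contains both endpoints; (iii) the bags containing any fixed vertex form a subtree. All hold, so the decomposition is valid with width 5 − 1 = 4.

Yes; width 4.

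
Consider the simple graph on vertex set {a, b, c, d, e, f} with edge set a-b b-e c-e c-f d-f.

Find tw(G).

1

A width-1 tree decomposition is:
Bags: B1 = {a, b}  B2 = {b, e}  B3 = {c, e}  B4 = {c, f}  B5 = {d, f}
Tree: B1–B2, B2–B3, B3–B4, B4–B5
The largest bag has 2 vertices, giving width 1; this decomposition certifies tw(G) ≤ 1. Any graph with an edge has treewidth ≥ 1, and G has the edge a–b. The upper and lower bounds meet at 1, so that is the treewidth.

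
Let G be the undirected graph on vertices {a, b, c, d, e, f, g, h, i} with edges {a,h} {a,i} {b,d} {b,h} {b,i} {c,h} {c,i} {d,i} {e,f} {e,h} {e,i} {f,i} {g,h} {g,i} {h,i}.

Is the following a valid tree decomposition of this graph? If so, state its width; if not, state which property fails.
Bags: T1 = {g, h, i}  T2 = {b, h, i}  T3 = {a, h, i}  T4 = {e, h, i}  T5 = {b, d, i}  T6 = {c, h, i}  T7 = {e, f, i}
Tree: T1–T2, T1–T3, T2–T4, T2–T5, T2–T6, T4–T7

Checking the three conditions: (i) the bags cover all of {a, b, c, d, e, f, g, h, i}; (ii) for each edge, some bag contains both endpoints; (iii) the bags containing any fixed vertex form a subtree. All hold, so the decomposition is valid with width 3 − 1 = 2.

Yes; width 2.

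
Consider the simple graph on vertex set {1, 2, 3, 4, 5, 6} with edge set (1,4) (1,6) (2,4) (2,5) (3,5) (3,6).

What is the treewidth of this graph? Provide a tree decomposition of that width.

Each bag holds 3 vertices, so the decomposition has width 2, which upper-bounds the treewidth. The edges 3–6–1–4–2–5–3 form a cycle, so G is not a tree and its treewidth is at least 2. Hence tw(G) = 2 exactly.

Treewidth 2.
One optimal decomposition is:
Bags: B1 = {1, 3, 6}  B2 = {1, 3, 4}  B3 = {2, 3, 4}  B4 = {2, 3, 5}
Tree: B1–B2, B2–B3, B3–B4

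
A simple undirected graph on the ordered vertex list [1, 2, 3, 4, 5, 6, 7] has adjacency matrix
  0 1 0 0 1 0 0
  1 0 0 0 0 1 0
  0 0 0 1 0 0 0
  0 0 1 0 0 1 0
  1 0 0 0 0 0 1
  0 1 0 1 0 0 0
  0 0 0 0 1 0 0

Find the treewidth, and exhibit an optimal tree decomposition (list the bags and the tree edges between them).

Each bag holds 2 vertices, so the decomposition has width 1, which upper-bounds the treewidth. Any graph with an edge has treewidth ≥ 1, and G has the edge 3–4. Combining the bounds, tw(G) = 1.

Treewidth 1.
One optimal decomposition is:
Bags: B1 = {3, 4}  B2 = {4, 6}  B3 = {2, 6}  B4 = {1, 2}  B5 = {1, 5}  B6 = {5, 7}
Tree: B1–B2, B2–B3, B3–B4, B4–B5, B5–B6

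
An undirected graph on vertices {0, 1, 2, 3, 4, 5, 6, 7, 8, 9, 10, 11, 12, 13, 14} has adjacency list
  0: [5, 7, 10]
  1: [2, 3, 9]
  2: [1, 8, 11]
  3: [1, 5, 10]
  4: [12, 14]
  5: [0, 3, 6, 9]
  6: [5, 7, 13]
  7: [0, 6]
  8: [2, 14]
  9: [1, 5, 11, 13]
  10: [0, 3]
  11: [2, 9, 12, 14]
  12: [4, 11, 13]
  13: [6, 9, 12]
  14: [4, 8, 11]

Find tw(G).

A width-3 tree decomposition is:
Bags: B1 = {0, 6, 7, 10}  B2 = {0, 5, 6, 10}  B3 = {3, 5, 6, 10}  B4 = {3, 5, 6, 13}  B5 = {3, 5, 9, 13}  B6 = {1, 3, 9, 13}  B7 = {1, 9, 12, 13}  B8 = {1, 9, 11, 12}  B9 = {1, 2, 11, 12}  B10 = {2, 4, 11, 12}  B11 = {2, 4, 11, 14}  B12 = {2, 4, 8, 14}
Tree: B1–B2, B2–B3, B3–B4, B4–B5, B5–B6, B6–B7, B7–B8, B8–B9, B9–B10, B10–B11, B11–B12
Every bag has size at most 4, so the width is 4 − 1 = 3 and tw(G) ≤ 3. For the lower bound: the 4 vertex sets {0,7,10}, {6}, {5}, {1,3,9,13} are disjoint, each induces a connected subgraph, and every pair is joined by at least one edge of G. Contracting each set to a single vertex therefore yields K_{4} as a minor, and since treewidth is minor-monotone, tw(G) ≥ tw(K_{4}) = 3. Combining the bounds, tw(G) = 3.

3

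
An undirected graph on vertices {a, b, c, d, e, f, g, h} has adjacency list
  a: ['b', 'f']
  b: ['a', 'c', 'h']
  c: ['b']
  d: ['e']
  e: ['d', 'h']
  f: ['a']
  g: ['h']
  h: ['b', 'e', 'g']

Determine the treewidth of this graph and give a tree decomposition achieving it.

Treewidth 1.
One optimal decomposition is:
Bags: B1 = {a, b}  B2 = {b, h}  B3 = {e, h}  B4 = {d, e}  B5 = {b, c}  B6 = {a, f}  B7 = {g, h}
Tree: B1–B2, B2–B3, B3–B4, B2–B5, B1–B6, B3–B7

Each bag holds 2 vertices, so the decomposition has width 1, which upper-bounds the treewidth. G has an edge, so its treewidth is at least 1. Hence tw(G) = 1 exactly.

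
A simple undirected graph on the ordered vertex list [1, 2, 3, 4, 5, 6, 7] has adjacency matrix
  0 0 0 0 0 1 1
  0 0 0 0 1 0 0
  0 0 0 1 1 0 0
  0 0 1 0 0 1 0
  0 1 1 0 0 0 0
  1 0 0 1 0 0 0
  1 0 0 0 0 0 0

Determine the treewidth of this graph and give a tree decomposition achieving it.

Every bag has size at most 2, so the width is 2 − 1 = 1 and tw(G) ≤ 1. Any graph with an edge has treewidth ≥ 1, and G has the edge 2–5. Hence tw(G) = 1 exactly.

Treewidth 1.
Bags: B1 = {2, 5}  B2 = {3, 5}  B3 = {3, 4}  B4 = {4, 6}  B5 = {1, 6}  B6 = {1, 7}
Tree: B1–B2, B2–B3, B3–B4, B4–B5, B5–B6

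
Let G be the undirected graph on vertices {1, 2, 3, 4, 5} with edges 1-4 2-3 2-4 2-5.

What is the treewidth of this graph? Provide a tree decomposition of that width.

Treewidth 1.
Bags: B1 = {2, 5}  B2 = {2, 3}  B3 = {2, 4}  B4 = {1, 4}
Tree: B1–B2, B1–B3, B3–B4

The largest bag has 2 vertices, giving width 1; this decomposition certifies tw(G) ≤ 1. G has an edge, so its treewidth is at least 1. Hence tw(G) = 1 exactly.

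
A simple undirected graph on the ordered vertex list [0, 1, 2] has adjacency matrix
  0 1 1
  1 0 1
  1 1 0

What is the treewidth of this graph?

2

A width-2 tree decomposition is:
Bags: B1 = {0, 1, 2}
Tree: (single bag)
A single bag containing all 3 vertices is trivially a valid decomposition of width 2. On the other hand G contains the 3-clique {0, 1, 2}. A clique must lie in a single bag of any decomposition, so no decomposition can have width below 2. Therefore the treewidth is 2.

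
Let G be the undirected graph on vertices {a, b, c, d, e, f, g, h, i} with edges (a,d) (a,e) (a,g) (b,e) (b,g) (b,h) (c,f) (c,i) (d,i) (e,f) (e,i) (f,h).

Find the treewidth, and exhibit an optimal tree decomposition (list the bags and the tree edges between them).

Treewidth 3.
One such decomposition:
Bags: B1 = {a, d, g, i}  B2 = {a, e, g, i}  B3 = {b, e, g, i}  B4 = {b, c, e, i}  B5 = {b, c, e, f}  B6 = {b, c, f, h}
Tree: B1–B2, B2–B3, B3–B4, B4–B5, B5–B6

The largest bag has 4 vertices, giving width 3; this decomposition certifies tw(G) ≤ 3. For the lower bound: the 4 vertex sets {a,d,g}, {i}, {e}, {b,c,f,h} are disjoint, each induces a connected subgraph, and every pair is joined by at least one edge of G. Contracting each set to a single vertex therefore yields K_{4} as a minor, and since treewidth is minor-monotone, tw(G) ≥ tw(K_{4}) = 3. Therefore the treewidth is 3.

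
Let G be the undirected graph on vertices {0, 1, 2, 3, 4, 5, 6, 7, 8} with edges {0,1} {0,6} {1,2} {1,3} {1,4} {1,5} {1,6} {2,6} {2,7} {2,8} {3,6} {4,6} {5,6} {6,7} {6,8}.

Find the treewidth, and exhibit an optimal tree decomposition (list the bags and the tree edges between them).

The largest bag has 3 vertices, giving width 2; this decomposition certifies tw(G) ≤ 2. For the lower bound, the 3 vertices {2, 6, 8} are pairwise adjacent, and any tree decomposition puts a clique entirely inside one bag — forcing width ≥ 2. The upper and lower bounds meet at 2, so that is the treewidth.

Treewidth 2.
Bags: B1 = {1, 3, 6}  B2 = {1, 2, 6}  B3 = {1, 4, 6}  B4 = {2, 6, 7}  B5 = {0, 1, 6}  B6 = {2, 6, 8}  B7 = {1, 5, 6}
Tree: B1–B2, B1–B3, B2–B4, B1–B5, B2–B6, B3–B7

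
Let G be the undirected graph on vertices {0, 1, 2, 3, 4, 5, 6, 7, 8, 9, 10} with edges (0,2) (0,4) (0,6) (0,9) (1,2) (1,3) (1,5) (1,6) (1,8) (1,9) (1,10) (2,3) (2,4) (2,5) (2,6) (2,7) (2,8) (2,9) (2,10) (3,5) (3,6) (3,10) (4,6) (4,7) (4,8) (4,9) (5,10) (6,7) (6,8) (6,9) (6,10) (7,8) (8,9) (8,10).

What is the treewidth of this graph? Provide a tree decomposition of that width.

Treewidth 4.
One such decomposition:
Bags: B1 = {1, 2, 6, 8, 9}  B2 = {1, 2, 6, 8, 10}  B3 = {1, 2, 3, 6, 10}  B4 = {2, 4, 6, 8, 9}  B5 = {1, 2, 3, 5, 10}  B6 = {2, 4, 6, 7, 8}  B7 = {0, 2, 4, 6, 9}
Tree: B1–B2, B2–B3, B1–B4, B3–B5, B4–B6, B4–B7

Every bag has size at most 5, so the width is 5 − 1 = 4 and tw(G) ≤ 4. On the other hand G contains the 5-clique {1, 2, 3, 5, 10}. A clique must lie in a single bag of any decomposition, so no decomposition can have width below 4. The upper and lower bounds meet at 4, so that is the treewidth.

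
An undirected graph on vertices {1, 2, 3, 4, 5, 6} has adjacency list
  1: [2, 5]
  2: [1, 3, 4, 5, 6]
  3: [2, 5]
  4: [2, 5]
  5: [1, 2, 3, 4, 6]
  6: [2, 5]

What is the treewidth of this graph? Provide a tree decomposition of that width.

Every bag has size at most 3, so the width is 3 − 1 = 2 and tw(G) ≤ 2. On the other hand G contains the 3-clique {1, 2, 5}. A clique must lie in a single bag of any decomposition, so no decomposition can have width below 2. Therefore the treewidth is 2.

Treewidth 2.
Bags: B1 = {2, 4, 5}  B2 = {2, 5, 6}  B3 = {2, 3, 5}  B4 = {1, 2, 5}
Tree: B1–B2, B1–B3, B2–B4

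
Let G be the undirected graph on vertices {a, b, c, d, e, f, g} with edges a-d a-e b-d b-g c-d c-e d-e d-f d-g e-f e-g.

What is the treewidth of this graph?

A width-2 tree decomposition is:
Bags: B1 = {d, e, f}  B2 = {a, d, e}  B3 = {d, e, g}  B4 = {b, d, g}  B5 = {c, d, e}
Tree: B1–B2, B2–B3, B3–B4, B1–B5
The largest bag has 3 vertices, giving width 2; this decomposition certifies tw(G) ≤ 2. Conversely, {d, e, g} is a clique of size 3, and the vertices of any clique must share a bag in every tree decomposition; so some bag has ≥ 3 vertices and tw(G) ≥ 2. Hence tw(G) = 2 exactly.

2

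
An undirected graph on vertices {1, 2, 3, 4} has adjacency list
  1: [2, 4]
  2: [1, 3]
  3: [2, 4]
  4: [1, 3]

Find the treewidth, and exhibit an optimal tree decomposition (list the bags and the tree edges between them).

Treewidth 2.
One such decomposition:
Bags: B1 = {1, 2, 4}  B2 = {2, 3, 4}
Tree: B1–B2

Every bag has size at most 3, so the width is 3 − 1 = 2 and tw(G) ≤ 2. The edges 4–1–2–3–4 form a cycle, so G is not a tree and its treewidth is at least 2. Hence tw(G) = 2 exactly.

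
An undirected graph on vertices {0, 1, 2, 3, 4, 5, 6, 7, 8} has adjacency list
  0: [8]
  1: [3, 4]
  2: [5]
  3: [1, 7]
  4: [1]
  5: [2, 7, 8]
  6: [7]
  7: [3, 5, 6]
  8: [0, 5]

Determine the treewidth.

A width-1 tree decomposition is:
Bags: B1 = {1, 3}  B2 = {3, 7}  B3 = {5, 7}  B4 = {2, 5}  B5 = {5, 8}  B6 = {0, 8}  B7 = {6, 7}  B8 = {1, 4}
Tree: B1–B2, B2–B3, B3–B4, B3–B5, B5–B6, B2–B7, B1–B8
Every bag has size at most 2, so the width is 2 − 1 = 1 and tw(G) ≤ 1. Any graph with an edge has treewidth ≥ 1, and G has the edge 3–1. Hence tw(G) = 1 exactly.

1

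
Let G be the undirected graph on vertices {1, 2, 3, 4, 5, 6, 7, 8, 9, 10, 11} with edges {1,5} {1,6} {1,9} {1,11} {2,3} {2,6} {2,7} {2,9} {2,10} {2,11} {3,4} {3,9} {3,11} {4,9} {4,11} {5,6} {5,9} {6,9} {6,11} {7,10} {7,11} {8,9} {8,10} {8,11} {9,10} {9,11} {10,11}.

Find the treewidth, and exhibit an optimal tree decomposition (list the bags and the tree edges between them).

Treewidth 3.
One such decomposition:
Bags: B1 = {1, 5, 6, 9}  B2 = {1, 6, 9, 11}  B3 = {2, 6, 9, 11}  B4 = {2, 9, 10, 11}  B5 = {2, 7, 10, 11}  B6 = {2, 3, 9, 11}  B7 = {8, 9, 10, 11}  B8 = {3, 4, 9, 11}
Tree: B1–B2, B2–B3, B3–B4, B4–B5, B4–B6, B4–B7, B6–B8

Every bag has size at most 4, so the width is 4 − 1 = 3 and tw(G) ≤ 3. Conversely, {8, 9, 10, 11} is a clique of size 4, and the vertices of any clique must share a bag in every tree decomposition; so some bag has ≥ 4 vertices and tw(G) ≥ 3. Hence tw(G) = 3 exactly.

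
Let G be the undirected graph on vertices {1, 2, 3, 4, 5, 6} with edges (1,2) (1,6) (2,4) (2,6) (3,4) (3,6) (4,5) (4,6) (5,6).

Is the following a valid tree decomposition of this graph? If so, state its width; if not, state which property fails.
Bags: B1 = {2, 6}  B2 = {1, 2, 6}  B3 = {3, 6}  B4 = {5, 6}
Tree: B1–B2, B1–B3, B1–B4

A tree decomposition must satisfy three properties: every vertex lies in some bag; for every edge, both endpoints lie together in some bag; and for every vertex, the bags containing it form a connected subtree. Here vertex 4 appears in no bag, so the decomposition is invalid.

No — vertex 4 appears in no bag.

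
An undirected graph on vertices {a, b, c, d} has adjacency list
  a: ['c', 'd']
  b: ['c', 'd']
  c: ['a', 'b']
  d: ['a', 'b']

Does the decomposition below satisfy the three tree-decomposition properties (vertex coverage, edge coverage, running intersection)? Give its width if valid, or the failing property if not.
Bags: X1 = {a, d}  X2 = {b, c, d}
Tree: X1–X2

A tree decomposition must satisfy three properties: every vertex lies in some bag; for every edge, both endpoints lie together in some bag; and for every vertex, the bags containing it form a connected subtree. Here edge (c,a) lies in no bag, so the decomposition is invalid.

No — edge (c,a) lies in no bag.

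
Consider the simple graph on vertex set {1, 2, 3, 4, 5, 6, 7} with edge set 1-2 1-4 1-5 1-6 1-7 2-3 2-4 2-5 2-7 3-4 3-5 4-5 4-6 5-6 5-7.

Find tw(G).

A width-3 tree decomposition is:
Bags: B1 = {1, 2, 4, 5}  B2 = {1, 4, 5, 6}  B3 = {1, 2, 5, 7}  B4 = {2, 3, 4, 5}
Tree: B1–B2, B1–B3, B1–B4
Every bag has size at most 4, so the width is 4 − 1 = 3 and tw(G) ≤ 3. For the lower bound, the 4 vertices {1, 2, 4, 5} are pairwise adjacent, and any tree decomposition puts a clique entirely inside one bag — forcing width ≥ 3. Hence tw(G) = 3 exactly.

3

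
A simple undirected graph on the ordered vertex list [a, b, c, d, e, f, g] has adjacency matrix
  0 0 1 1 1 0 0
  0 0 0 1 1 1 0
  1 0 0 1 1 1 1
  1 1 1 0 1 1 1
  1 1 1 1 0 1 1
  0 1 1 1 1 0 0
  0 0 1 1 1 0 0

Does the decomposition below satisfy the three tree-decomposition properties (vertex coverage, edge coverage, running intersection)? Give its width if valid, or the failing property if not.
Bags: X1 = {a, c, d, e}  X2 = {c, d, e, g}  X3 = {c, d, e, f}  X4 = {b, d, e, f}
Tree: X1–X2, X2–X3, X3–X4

Yes; width 3.

Checking the three conditions: (i) the bags cover all of {a, b, c, d, e, f, g}; (ii) for each edge, some bag contains both endpoints; (iii) the bags containing any fixed vertex form a subtree. All hold, so the decomposition is valid with width 4 − 1 = 3.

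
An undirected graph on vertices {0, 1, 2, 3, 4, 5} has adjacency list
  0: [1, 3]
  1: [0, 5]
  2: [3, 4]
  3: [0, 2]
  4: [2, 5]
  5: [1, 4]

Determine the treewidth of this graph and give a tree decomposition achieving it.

Each bag holds 3 vertices, so the decomposition has width 2, which upper-bounds the treewidth. Since 3–2–4–5–1–0–3 is a cycle in G, G is not acyclic. Forests are exactly the graphs of treewidth ≤ 1, so tw(G) ≥ 2. Therefore the treewidth is 2.

Treewidth 2.
Bags: B1 = {2, 3, 4}  B2 = {3, 4, 5}  B3 = {1, 3, 5}  B4 = {0, 1, 3}
Tree: B1–B2, B2–B3, B3–B4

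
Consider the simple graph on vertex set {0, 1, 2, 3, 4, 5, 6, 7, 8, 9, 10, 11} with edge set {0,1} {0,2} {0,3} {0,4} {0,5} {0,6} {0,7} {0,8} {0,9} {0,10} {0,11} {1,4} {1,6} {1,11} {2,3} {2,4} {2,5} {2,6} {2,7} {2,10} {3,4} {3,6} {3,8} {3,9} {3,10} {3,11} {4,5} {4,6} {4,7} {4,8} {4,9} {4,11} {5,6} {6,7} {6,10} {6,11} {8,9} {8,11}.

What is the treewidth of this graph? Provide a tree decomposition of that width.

Treewidth 4.
One such decomposition:
Bags: B1 = {0, 3, 4, 6, 11}  B2 = {0, 2, 3, 4, 6}  B3 = {0, 2, 4, 6, 7}  B4 = {0, 3, 4, 8, 11}  B5 = {0, 1, 4, 6, 11}  B6 = {0, 2, 4, 5, 6}  B7 = {0, 3, 4, 8, 9}  B8 = {0, 2, 3, 6, 10}
Tree: B1–B2, B2–B3, B1–B4, B1–B5, B2–B6, B4–B7, B2–B8

The largest bag has 5 vertices, giving width 4; this decomposition certifies tw(G) ≤ 4. For the lower bound, the 5 vertices {0, 2, 3, 6, 10} are pairwise adjacent, and any tree decomposition puts a clique entirely inside one bag — forcing width ≥ 4. Combining the bounds, tw(G) = 4.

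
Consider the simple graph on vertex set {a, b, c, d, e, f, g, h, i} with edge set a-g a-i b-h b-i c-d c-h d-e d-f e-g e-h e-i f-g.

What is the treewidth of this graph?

3

A width-3 tree decomposition is:
Bags: B1 = {a, d, f, g}  B2 = {a, d, e, g}  B3 = {a, d, e, i}  B4 = {c, d, e, i}  B5 = {c, e, h, i}  B6 = {b, c, h, i}
Tree: B1–B2, B2–B3, B3–B4, B4–B5, B5–B6
The largest bag has 4 vertices, giving width 3; this decomposition certifies tw(G) ≤ 3. For the lower bound: the 4 vertex sets {a,f,g}, {d}, {e}, {b,c,h,i} are disjoint, each induces a connected subgraph, and every pair is joined by at least one edge of G. Contracting each set to a single vertex therefore yields K_{4} as a minor, and since treewidth is minor-monotone, tw(G) ≥ tw(K_{4}) = 3. Combining the bounds, tw(G) = 3.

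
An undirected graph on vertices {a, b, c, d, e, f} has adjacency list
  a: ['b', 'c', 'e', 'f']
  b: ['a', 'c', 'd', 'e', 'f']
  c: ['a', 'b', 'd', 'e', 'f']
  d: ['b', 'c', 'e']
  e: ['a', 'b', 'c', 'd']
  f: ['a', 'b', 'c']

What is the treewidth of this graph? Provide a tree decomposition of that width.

Treewidth 3.
One such decomposition:
Bags: B1 = {a, b, c, f}  B2 = {a, b, c, e}  B3 = {b, c, d, e}
Tree: B1–B2, B2–B3

Every bag has size at most 4, so the width is 4 − 1 = 3 and tw(G) ≤ 3. Conversely, {b, c, d, e} is a clique of size 4, and the vertices of any clique must share a bag in every tree decomposition; so some bag has ≥ 4 vertices and tw(G) ≥ 3. Therefore the treewidth is 3.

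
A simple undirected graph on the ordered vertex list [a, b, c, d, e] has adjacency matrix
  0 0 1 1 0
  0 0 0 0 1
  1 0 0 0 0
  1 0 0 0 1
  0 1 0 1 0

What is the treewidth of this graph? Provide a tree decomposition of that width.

Treewidth 1.
One optimal decomposition is:
Bags: B1 = {a, c}  B2 = {a, d}  B3 = {d, e}  B4 = {b, e}
Tree: B1–B2, B2–B3, B3–B4

Each bag holds 2 vertices, so the decomposition has width 1, which upper-bounds the treewidth. Any graph with an edge has treewidth ≥ 1, and G has the edge c–a. Hence tw(G) = 1 exactly.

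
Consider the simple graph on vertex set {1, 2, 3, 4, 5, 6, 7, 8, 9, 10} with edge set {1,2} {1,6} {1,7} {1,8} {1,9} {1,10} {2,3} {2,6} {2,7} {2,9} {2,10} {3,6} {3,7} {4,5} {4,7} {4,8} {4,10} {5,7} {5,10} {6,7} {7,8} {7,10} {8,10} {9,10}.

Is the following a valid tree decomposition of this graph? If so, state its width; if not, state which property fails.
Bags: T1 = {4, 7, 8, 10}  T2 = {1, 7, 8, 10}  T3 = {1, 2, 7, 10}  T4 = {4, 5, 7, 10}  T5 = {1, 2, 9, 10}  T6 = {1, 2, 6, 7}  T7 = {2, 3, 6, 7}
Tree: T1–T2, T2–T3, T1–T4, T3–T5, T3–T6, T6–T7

Yes; width 3.

Checking the three conditions: (i) the bags cover all of {1, 2, 3, 4, 5, 6, 7, 8, 9, 10}; (ii) for each edge, some bag contains both endpoints; (iii) the bags containing any fixed vertex form a subtree. All hold, so the decomposition is valid with width 4 − 1 = 3.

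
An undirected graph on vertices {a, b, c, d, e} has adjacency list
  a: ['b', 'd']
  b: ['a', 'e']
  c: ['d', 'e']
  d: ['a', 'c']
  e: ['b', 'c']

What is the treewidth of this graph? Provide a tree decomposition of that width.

The largest bag has 3 vertices, giving width 2; this decomposition certifies tw(G) ≤ 2. The edges b–a–d–c–e–b form a cycle, so G is not a tree and its treewidth is at least 2. The upper and lower bounds meet at 2, so that is the treewidth.

Treewidth 2.
Bags: B1 = {a, b, d}  B2 = {b, c, d}  B3 = {b, c, e}
Tree: B1–B2, B2–B3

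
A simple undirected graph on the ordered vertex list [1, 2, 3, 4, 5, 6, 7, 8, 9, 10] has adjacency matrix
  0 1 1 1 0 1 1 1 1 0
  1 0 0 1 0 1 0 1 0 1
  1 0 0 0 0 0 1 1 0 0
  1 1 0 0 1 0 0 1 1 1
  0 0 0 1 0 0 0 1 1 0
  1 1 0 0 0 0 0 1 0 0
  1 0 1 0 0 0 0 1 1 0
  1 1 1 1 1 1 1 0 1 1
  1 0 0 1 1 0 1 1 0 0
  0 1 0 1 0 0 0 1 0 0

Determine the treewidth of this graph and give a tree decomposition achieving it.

Each bag holds 4 vertices, so the decomposition has width 3, which upper-bounds the treewidth. On the other hand G contains the 4-clique {1, 4, 8, 9}. A clique must lie in a single bag of any decomposition, so no decomposition can have width below 3. The upper and lower bounds meet at 3, so that is the treewidth.

Treewidth 3.
One optimal decomposition is:
Bags: B1 = {1, 4, 8, 9}  B2 = {1, 2, 4, 8}  B3 = {1, 7, 8, 9}  B4 = {1, 2, 6, 8}  B5 = {1, 3, 7, 8}  B6 = {2, 4, 8, 10}  B7 = {4, 5, 8, 9}
Tree: B1–B2, B1–B3, B2–B4, B3–B5, B2–B6, B1–B7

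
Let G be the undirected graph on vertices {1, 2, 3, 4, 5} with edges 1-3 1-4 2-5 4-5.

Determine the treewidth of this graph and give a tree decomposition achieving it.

The largest bag has 2 vertices, giving width 1; this decomposition certifies tw(G) ≤ 1. G has an edge, so its treewidth is at least 1. Hence tw(G) = 1 exactly.

Treewidth 1.
One such decomposition:
Bags: B1 = {1, 3}  B2 = {1, 4}  B3 = {4, 5}  B4 = {2, 5}
Tree: B1–B2, B2–B3, B3–B4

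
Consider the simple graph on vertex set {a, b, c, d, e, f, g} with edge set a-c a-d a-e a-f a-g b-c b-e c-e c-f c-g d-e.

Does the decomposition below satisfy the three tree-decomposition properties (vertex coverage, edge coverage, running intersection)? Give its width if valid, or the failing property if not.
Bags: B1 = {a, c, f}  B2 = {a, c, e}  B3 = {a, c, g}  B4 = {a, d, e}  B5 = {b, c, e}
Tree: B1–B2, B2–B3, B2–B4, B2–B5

Checking the three conditions: (i) the bags cover all of {a, b, c, d, e, f, g}; (ii) for each edge, some bag contains both endpoints; (iii) the bags containing any fixed vertex form a subtree. All hold, so the decomposition is valid with width 3 − 1 = 2.

Yes; width 2.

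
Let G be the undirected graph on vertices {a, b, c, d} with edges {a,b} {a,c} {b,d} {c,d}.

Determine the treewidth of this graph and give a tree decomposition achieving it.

Every bag has size at most 3, so the width is 3 − 1 = 2 and tw(G) ≤ 2. For the lower bound, G contains the cycle c–a–b–d–c, so G is not a forest; only forests have treewidth ≤ 1, hence tw(G) ≥ 2. Combining the bounds, tw(G) = 2.

Treewidth 2.
Bags: B1 = {a, b, c}  B2 = {b, c, d}
Tree: B1–B2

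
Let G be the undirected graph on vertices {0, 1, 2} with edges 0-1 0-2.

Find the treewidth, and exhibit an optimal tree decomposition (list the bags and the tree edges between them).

Every bag has size at most 2, so the width is 2 − 1 = 1 and tw(G) ≤ 1. G has an edge, so its treewidth is at least 1. Hence tw(G) = 1 exactly.

Treewidth 1.
Bags: B1 = {0, 2}  B2 = {0, 1}
Tree: B1–B2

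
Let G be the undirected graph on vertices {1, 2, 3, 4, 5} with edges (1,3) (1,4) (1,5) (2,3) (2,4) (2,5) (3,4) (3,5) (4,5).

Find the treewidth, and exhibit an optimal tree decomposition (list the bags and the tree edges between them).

Treewidth 3.
One optimal decomposition is:
Bags: B1 = {1, 3, 4, 5}  B2 = {2, 3, 4, 5}
Tree: B1–B2

The largest bag has 4 vertices, giving width 3; this decomposition certifies tw(G) ≤ 3. On the other hand G contains the 4-clique {1, 3, 4, 5}. A clique must lie in a single bag of any decomposition, so no decomposition can have width below 3. Hence tw(G) = 3 exactly.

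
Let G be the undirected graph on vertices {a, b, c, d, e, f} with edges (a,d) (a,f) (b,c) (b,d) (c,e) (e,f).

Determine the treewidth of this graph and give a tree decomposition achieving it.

Treewidth 2.
Bags: B1 = {b, c, d}  B2 = {c, d, e}  B3 = {d, e, f}  B4 = {a, d, f}
Tree: B1–B2, B2–B3, B3–B4

Each bag holds 3 vertices, so the decomposition has width 2, which upper-bounds the treewidth. For the lower bound, G contains the cycle d–b–c–e–f–a–d, so G is not a forest; only forests have treewidth ≤ 1, hence tw(G) ≥ 2. Combining the bounds, tw(G) = 2.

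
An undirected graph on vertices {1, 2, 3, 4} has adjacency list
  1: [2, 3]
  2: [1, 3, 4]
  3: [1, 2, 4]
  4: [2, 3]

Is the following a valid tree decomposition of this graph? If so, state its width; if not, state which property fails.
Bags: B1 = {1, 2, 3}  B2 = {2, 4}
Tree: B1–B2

No — edge (3,4) lies in no bag.

A tree decomposition must satisfy three properties: every vertex lies in some bag; for every edge, both endpoints lie together in some bag; and for every vertex, the bags containing it form a connected subtree. Here edge (3,4) lies in no bag, so the decomposition is invalid.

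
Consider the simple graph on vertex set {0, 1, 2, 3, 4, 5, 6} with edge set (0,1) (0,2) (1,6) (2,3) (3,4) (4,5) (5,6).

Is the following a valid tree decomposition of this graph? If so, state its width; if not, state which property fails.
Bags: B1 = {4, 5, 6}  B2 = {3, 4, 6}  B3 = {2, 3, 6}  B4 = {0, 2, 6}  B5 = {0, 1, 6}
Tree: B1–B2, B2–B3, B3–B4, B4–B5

Yes; width 2.

Every vertex of G appears in some bag (union = {0, 1, 2, 3, 4, 5, 6}); every edge is covered by a bag; and for each vertex v the set of bags containing v is connected in the bag tree. The decomposition is therefore valid. The largest bag has 3 vertices, so the width is 2.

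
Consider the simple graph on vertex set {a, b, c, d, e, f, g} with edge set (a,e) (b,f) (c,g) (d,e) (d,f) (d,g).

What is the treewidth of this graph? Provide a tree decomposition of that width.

Treewidth 1.
One such decomposition:
Bags: B1 = {d, e}  B2 = {d, g}  B3 = {d, f}  B4 = {c, g}  B5 = {a, e}  B6 = {b, f}
Tree: B1–B2, B2–B3, B2–B4, B1–B5, B3–B6

Every bag has size at most 2, so the width is 2 − 1 = 1 and tw(G) ≤ 1. Since G has at least one edge (e.g. e–d), it is not an edgeless graph, so tw(G) ≥ 1. The upper and lower bounds meet at 1, so that is the treewidth.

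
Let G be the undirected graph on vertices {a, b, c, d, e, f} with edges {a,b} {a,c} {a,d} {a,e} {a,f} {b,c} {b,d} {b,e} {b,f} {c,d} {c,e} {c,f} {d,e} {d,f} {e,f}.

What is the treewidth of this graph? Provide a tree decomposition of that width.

Treewidth 5.
One such decomposition:
Bags: B1 = {a, b, c, d, e, f}
Tree: (single bag)

With just one bag of size 6, the width is 6 − 1 = 5, so tw(G) ≤ 5. For the lower bound, the 6 vertices {a, b, c, d, e, f} are pairwise adjacent, and any tree decomposition puts a clique entirely inside one bag — forcing width ≥ 5. The upper and lower bounds meet at 5, so that is the treewidth.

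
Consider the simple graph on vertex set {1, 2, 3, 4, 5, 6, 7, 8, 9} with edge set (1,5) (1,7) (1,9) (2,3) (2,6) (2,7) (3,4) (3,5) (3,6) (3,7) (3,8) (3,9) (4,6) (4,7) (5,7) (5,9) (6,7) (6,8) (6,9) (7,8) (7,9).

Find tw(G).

3

A width-3 tree decomposition is:
Bags: B1 = {3, 5, 7, 9}  B2 = {1, 5, 7, 9}  B3 = {3, 6, 7, 9}  B4 = {2, 3, 6, 7}  B5 = {3, 4, 6, 7}  B6 = {3, 6, 7, 8}
Tree: B1–B2, B1–B3, B3–B4, B3–B5, B4–B6
Each bag holds 4 vertices, so the decomposition has width 3, which upper-bounds the treewidth. Conversely, {1, 5, 7, 9} is a clique of size 4, and the vertices of any clique must share a bag in every tree decomposition; so some bag has ≥ 4 vertices and tw(G) ≥ 3. Combining the bounds, tw(G) = 3.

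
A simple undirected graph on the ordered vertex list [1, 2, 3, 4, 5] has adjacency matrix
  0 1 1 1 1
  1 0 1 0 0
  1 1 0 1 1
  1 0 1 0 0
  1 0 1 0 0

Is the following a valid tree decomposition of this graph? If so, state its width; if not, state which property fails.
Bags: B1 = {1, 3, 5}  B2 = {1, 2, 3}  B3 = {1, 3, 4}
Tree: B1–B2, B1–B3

Vertex coverage: the bags together contain {1, 2, 3, 4, 5}, the full vertex set. Edge coverage: each edge of G has both endpoints in at least one bag. Running intersection: for every vertex, the bags containing it form a connected subtree. All three properties hold, so this is a valid tree decomposition of width max|bag| − 1 = 2, and hence tw(G) ≤ 2.

Yes; width 2.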